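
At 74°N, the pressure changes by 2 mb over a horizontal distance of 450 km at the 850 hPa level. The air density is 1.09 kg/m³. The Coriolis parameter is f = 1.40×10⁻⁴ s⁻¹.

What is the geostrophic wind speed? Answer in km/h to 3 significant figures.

10.5 km/h

Pressure gradient: |∂P/∂n| = 200 Pa / 450000 m = 4.44×10⁻⁴ Pa/m
Geostrophic balance (pressure-gradient force = Coriolis force):
V_g = (1/(fρ)) |∂P/∂n| = 4.44×10⁻⁴ / (1.40×10⁻⁴ × 1.09) = 2.91 m/s
Converting: 2.91 m/s × 3.6 = 10.5 km/h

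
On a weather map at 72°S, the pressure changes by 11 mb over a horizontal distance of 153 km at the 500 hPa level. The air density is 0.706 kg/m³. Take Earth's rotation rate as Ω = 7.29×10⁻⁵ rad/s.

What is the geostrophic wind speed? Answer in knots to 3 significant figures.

Coriolis parameter at 72°S:
f = 2Ω sin φ = 2 × 7.29×10⁻⁵ × sin 72° = 1.39×10⁻⁴ s⁻¹
Pressure gradient: |∂P/∂n| = 1100 Pa / 153000 m = 7.19×10⁻³ Pa/m
Geostrophic balance (pressure-gradient force = Coriolis force):
V_g = (1/(fρ)) |∂P/∂n| = 7.19×10⁻³ / (1.39×10⁻⁴ × 0.706) = 73.4 m/s
Converting: 73.4 m/s × 1.944 = 143 knots

143 knots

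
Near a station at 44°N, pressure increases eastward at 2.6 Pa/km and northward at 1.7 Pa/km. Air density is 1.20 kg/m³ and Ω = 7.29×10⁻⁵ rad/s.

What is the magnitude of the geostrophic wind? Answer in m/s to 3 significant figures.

25.6 m/s

Coriolis parameter at 44°N:
f = 2Ω sin φ = 2 × 7.29×10⁻⁵ × sin 44° = 1.01×10⁻⁴ s⁻¹
Component geostrophic relations (x east, y north):
u_g = −(1/(fρ)) ∂P/∂y,  v_g = (1/(fρ)) ∂P/∂x
u_g = −(1.7×10⁻³)/(1.01×10⁻⁴ × 1.20) = −14.0 m/s;  v_g = (2.6×10⁻³)/(1.01×10⁻⁴ × 1.20) = 21.4 m/s
|V_g| = √(u_g² + v_g²) = 25.6 m/s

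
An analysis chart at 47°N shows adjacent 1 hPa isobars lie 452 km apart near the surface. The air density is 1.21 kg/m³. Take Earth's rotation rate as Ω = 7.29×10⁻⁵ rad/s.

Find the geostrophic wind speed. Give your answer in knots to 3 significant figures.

Coriolis parameter at 47°N:
f = 2Ω sin φ = 2 × 7.29×10⁻⁵ × sin 47° = 1.07×10⁻⁴ s⁻¹
Pressure gradient: |∂P/∂n| = 100 Pa / 452000 m = 2.21×10⁻⁴ Pa/m
Geostrophic balance (pressure-gradient force = Coriolis force):
V_g = (1/(fρ)) |∂P/∂n| = 2.21×10⁻⁴ / (1.07×10⁻⁴ × 1.21) = 1.71 m/s
Converting: 1.71 m/s × 1.944 = 3.33 knots

3.33 knots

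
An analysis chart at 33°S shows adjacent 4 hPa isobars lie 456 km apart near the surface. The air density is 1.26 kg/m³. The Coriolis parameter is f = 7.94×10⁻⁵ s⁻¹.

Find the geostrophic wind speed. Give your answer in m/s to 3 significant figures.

Pressure gradient: |∂P/∂n| = 400 Pa / 456000 m = 8.77×10⁻⁴ Pa/m
Geostrophic balance (pressure-gradient force = Coriolis force):
V_g = (1/(fρ)) |∂P/∂n| = 8.77×10⁻⁴ / (7.94×10⁻⁵ × 1.26) = 8.77 m/s

8.77 m/s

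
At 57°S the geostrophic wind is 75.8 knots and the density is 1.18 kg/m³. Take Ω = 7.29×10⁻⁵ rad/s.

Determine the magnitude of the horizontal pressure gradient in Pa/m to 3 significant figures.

5.63×10⁻³ Pa/m

Coriolis parameter at 57°S:
f = 2Ω sin φ = 2 × 7.29×10⁻⁵ × sin 57° = 1.22×10⁻⁴ s⁻¹
Wind speed in SI: 75.8 knots = 39.0 m/s
Geostrophic balance rearranged: |∂P/∂n| = f ρ V_g
|∂P/∂n| = 1.22×10⁻⁴ × 1.18 × 39.0 = 5.63×10⁻³ Pa/m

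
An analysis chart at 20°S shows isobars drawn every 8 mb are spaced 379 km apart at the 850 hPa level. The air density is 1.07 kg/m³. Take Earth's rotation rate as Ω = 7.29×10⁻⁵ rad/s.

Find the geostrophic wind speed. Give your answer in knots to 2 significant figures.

Coriolis parameter at 20°S:
f = 2Ω sin φ = 2 × 7.29×10⁻⁵ × sin 20° = 4.99×10⁻⁵ s⁻¹
Pressure gradient: |∂P/∂n| = 800 Pa / 379000 m = 2.11×10⁻³ Pa/m
Geostrophic balance (pressure-gradient force = Coriolis force):
V_g = (1/(fρ)) |∂P/∂n| = 2.11×10⁻³ / (4.99×10⁻⁵ × 1.07) = 39.6 m/s
Converting: 39.6 m/s × 1.944 = 77 knots

77 knots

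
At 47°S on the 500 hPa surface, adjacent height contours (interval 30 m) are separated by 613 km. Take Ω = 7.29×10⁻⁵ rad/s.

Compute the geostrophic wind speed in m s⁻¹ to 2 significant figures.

Coriolis parameter at 47°S:
f = 2Ω sin φ = 2 × 7.29×10⁻⁵ × sin 47° = 1.07×10⁻⁴ s⁻¹
Height gradient: |∂Z/∂n| = 30 m / 613000 m = 4.89×10⁻⁵
On a pressure surface, geostrophic balance gives V_g = (g/f)|∂Z/∂n|:
V_g = 9.81 × 4.89×10⁻⁵ / 1.07×10⁻⁴ = 4.50 m/s

4.5 m s⁻¹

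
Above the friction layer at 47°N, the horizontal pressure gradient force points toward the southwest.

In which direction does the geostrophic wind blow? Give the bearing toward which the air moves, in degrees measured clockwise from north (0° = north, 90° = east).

315°

The pressure-gradient force points toward the southwest (bearing 225°).
Geostrophic balance: in the Northern Hemisphere the Coriolis force deflects motion to the right, so the geostrophic wind blows 90° to the right of the pressure-gradient force (low pressure on the left).
Rotating 225° by 90° clockwise gives 315° — the wind blows toward the northwest.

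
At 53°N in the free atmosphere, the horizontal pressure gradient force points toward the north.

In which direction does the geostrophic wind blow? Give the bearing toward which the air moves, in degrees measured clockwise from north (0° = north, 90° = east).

090°

The pressure-gradient force points toward the north (bearing 000°).
Geostrophic balance: in the Northern Hemisphere the Coriolis force deflects motion to the right, so the geostrophic wind blows 90° to the right of the pressure-gradient force (low pressure on the left).
Rotating 000° by 90° clockwise gives 090° — the wind blows toward the east.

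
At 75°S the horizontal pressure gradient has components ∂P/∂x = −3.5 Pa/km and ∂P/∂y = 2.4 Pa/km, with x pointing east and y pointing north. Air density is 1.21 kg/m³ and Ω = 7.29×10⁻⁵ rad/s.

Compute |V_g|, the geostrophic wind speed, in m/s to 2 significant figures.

25 m/s

Coriolis parameter at 75°S:
f = 2Ω sin φ = 2 × 7.29×10⁻⁵ × sin 75° = 1.41×10⁻⁴ s⁻¹
In the Southern Hemisphere f is negative: f = −1.41×10⁻⁴ s⁻¹.
Component geostrophic relations (x east, y north):
u_g = −(1/(fρ)) ∂P/∂y,  v_g = (1/(fρ)) ∂P/∂x
u_g = −(2.4×10⁻³)/(−1.41×10⁻⁴ × 1.21) = 14.1 m/s;  v_g = (−3.5×10⁻³)/(−1.41×10⁻⁴ × 1.21) = 20.5 m/s
|V_g| = √(u_g² + v_g²) = 24.9 m/s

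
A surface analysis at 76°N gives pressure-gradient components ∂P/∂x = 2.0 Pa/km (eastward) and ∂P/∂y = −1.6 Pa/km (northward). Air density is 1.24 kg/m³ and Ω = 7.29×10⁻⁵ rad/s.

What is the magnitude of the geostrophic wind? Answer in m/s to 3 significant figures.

14.6 m/s

Coriolis parameter at 76°N:
f = 2Ω sin φ = 2 × 7.29×10⁻⁵ × sin 76° = 1.41×10⁻⁴ s⁻¹
Component geostrophic relations (x east, y north):
u_g = −(1/(fρ)) ∂P/∂y,  v_g = (1/(fρ)) ∂P/∂x
u_g = −(−1.6×10⁻³)/(1.41×10⁻⁴ × 1.24) = 9.12 m/s;  v_g = (2.0×10⁻³)/(1.41×10⁻⁴ × 1.24) = 11.4 m/s
|V_g| = √(u_g² + v_g²) = 14.6 m/s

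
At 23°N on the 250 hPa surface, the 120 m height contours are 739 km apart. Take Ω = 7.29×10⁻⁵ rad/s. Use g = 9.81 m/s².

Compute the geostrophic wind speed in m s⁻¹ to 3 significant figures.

Coriolis parameter at 23°N:
f = 2Ω sin φ = 2 × 7.29×10⁻⁵ × sin 23° = 5.70×10⁻⁵ s⁻¹
Height gradient: |∂Z/∂n| = 120 m / 739000 m = 1.62×10⁻⁴
On a pressure surface, geostrophic balance gives V_g = (g/f)|∂Z/∂n|:
V_g = 9.81 × 1.62×10⁻⁴ / 5.70×10⁻⁵ = 28.0 m/s

28.0 m s⁻¹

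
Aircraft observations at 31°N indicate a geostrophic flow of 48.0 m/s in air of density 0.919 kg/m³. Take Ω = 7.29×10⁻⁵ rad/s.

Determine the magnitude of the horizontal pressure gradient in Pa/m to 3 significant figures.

3.31×10⁻³ Pa/m

Coriolis parameter at 31°N:
f = 2Ω sin φ = 2 × 7.29×10⁻⁵ × sin 31° = 7.51×10⁻⁵ s⁻¹
Geostrophic balance rearranged: |∂P/∂n| = f ρ V_g
|∂P/∂n| = 7.51×10⁻⁵ × 0.919 × 48.0 = 3.31×10⁻³ Pa/m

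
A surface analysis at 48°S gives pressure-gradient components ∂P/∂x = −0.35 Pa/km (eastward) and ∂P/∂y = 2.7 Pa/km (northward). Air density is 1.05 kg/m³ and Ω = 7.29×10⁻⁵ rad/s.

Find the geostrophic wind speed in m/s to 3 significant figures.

Coriolis parameter at 48°S:
f = 2Ω sin φ = 2 × 7.29×10⁻⁵ × sin 48° = 1.08×10⁻⁴ s⁻¹
In the Southern Hemisphere f is negative: f = −1.08×10⁻⁴ s⁻¹.
Component geostrophic relations (x east, y north):
u_g = −(1/(fρ)) ∂P/∂y,  v_g = (1/(fρ)) ∂P/∂x
u_g = −(2.7×10⁻³)/(−1.08×10⁻⁴ × 1.05) = 23.7 m/s;  v_g = (−0.35×10⁻³)/(−1.08×10⁻⁴ × 1.05) = 3.08 m/s
|V_g| = √(u_g² + v_g²) = 23.9 m/s

23.9 m/s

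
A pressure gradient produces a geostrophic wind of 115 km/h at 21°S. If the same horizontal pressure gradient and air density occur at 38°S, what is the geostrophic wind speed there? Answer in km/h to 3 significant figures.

66.9 km/h

With the same pressure gradient and density, V_g ∝ 1/f ∝ 1/sin φ.
V₂ = V₁ · sin φ₁ / sin φ₂ = 115 × sin 21° / sin 38°
V₂ = 115 × 0.3584/0.6157 = 66.9 km/h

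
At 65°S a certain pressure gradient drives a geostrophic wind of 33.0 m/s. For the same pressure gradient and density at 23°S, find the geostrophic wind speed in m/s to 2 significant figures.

77 m/s

With the same pressure gradient and density, V_g ∝ 1/f ∝ 1/sin φ.
V₂ = V₁ · sin φ₁ / sin φ₂ = 33.0 × sin 65° / sin 23°
V₂ = 33.0 × 0.9063/0.3907 = 77 m/s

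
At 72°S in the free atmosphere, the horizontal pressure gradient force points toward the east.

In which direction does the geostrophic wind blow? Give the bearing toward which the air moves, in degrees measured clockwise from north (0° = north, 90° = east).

000°

The pressure-gradient force points toward the east (bearing 090°).
Geostrophic balance: in the Southern Hemisphere the Coriolis force deflects motion to the left, so the geostrophic wind blows 90° to the left of the pressure-gradient force (low pressure on the right).
Rotating 090° by 90° counterclockwise gives 000° — the wind blows toward the north.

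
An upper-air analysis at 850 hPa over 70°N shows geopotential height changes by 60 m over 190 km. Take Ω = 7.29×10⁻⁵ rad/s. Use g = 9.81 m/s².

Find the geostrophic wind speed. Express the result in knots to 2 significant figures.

44 knots

Coriolis parameter at 70°N:
f = 2Ω sin φ = 2 × 7.29×10⁻⁵ × sin 70° = 1.37×10⁻⁴ s⁻¹
Height gradient: |∂Z/∂n| = 60 m / 190000 m = 3.16×10⁻⁴
On a pressure surface, geostrophic balance gives V_g = (g/f)|∂Z/∂n|:
V_g = 9.81 × 3.16×10⁻⁴ / 1.37×10⁻⁴ = 22.6 m/s
Converting: 22.6 m/s × 1.944 = 44 knots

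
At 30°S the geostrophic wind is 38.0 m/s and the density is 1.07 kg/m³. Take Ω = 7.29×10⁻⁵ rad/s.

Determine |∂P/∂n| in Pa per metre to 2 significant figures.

3.0×10⁻³ Pa/m

Coriolis parameter at 30°S:
f = 2Ω sin φ = 2 × 7.29×10⁻⁵ × sin 30° = 7.29×10⁻⁵ s⁻¹
Geostrophic balance rearranged: |∂P/∂n| = f ρ V_g
|∂P/∂n| = 7.29×10⁻⁵ × 1.07 × 38.0 = 2.96×10⁻³ Pa/m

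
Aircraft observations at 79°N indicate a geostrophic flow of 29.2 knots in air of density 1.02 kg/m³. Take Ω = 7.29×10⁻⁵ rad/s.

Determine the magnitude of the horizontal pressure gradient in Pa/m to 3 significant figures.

2.19×10⁻³ Pa/m

Coriolis parameter at 79°N:
f = 2Ω sin φ = 2 × 7.29×10⁻⁵ × sin 79° = 1.43×10⁻⁴ s⁻¹
Wind speed in SI: 29.2 knots = 15.0 m/s
Geostrophic balance rearranged: |∂P/∂n| = f ρ V_g
|∂P/∂n| = 1.43×10⁻⁴ × 1.02 × 15.0 = 2.19×10⁻³ Pa/m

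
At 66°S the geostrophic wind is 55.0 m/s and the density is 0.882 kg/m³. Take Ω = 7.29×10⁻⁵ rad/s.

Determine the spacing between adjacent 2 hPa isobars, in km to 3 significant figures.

31.0 km

Coriolis parameter at 66°S:
f = 2Ω sin φ = 2 × 7.29×10⁻⁵ × sin 66° = 1.33×10⁻⁴ s⁻¹
Geostrophic balance rearranged: |∂P/∂n| = f ρ V_g
|∂P/∂n| = 1.33×10⁻⁴ × 0.882 × 55.0 = 6.46×10⁻³ Pa/m
Isobar spacing: Δn = ΔP/|∂P/∂n| = 200 Pa / 6.46×10⁻³ Pa/m = 30954 m ≈ 31.0 km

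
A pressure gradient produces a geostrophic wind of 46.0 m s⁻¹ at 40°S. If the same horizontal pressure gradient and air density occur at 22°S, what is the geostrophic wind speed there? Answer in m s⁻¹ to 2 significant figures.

With the same pressure gradient and density, V_g ∝ 1/f ∝ 1/sin φ.
V₂ = V₁ · sin φ₁ / sin φ₂ = 46.0 × sin 40° / sin 22°
V₂ = 46.0 × 0.6428/0.3746 = 79 m s⁻¹

79 m s⁻¹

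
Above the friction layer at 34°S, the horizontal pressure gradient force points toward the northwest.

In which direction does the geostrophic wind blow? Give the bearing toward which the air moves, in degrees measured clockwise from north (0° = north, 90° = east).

225°

The pressure-gradient force points toward the northwest (bearing 315°).
Geostrophic balance: in the Southern Hemisphere the Coriolis force deflects motion to the left, so the geostrophic wind blows 90° to the left of the pressure-gradient force (low pressure on the right).
Rotating 315° by 90° counterclockwise gives 225° — the wind blows toward the southwest.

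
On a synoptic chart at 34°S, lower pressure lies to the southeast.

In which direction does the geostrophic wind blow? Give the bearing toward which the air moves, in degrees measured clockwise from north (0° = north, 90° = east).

045°

The pressure-gradient force points toward the southeast (bearing 135°).
Geostrophic balance: in the Southern Hemisphere the Coriolis force deflects motion to the left, so the geostrophic wind blows 90° to the left of the pressure-gradient force (low pressure on the right).
Rotating 135° by 90° counterclockwise gives 045° — the wind blows toward the northeast.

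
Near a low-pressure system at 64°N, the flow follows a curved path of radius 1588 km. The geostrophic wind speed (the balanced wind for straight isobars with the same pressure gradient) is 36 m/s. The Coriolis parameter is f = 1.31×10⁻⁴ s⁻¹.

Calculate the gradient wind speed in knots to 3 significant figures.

Around a low, centrifugal force acts outward with Coriolis, so pressure-gradient force balances both:
(1/ρ)|∂P/∂n| = fV + V²/R  →  V² + fR·V − fR·V_g = 0
With fR = 1.31×10⁻⁴ × 1588×10³ m = 208 m/s:
V = [−fR + √((fR)² + 4 fR V_g)]/2 = [−208 + √(208² + 4×208×36)]/2 = 31.3 m/s
Subgeostrophic (V < V_g = 36 m/s), as expected around a low.
Converting: 31.3 m/s × 1.944 = 60.8 knots

60.8 knots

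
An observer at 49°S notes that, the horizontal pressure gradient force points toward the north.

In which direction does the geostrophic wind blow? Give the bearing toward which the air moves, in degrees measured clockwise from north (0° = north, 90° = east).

The pressure-gradient force points toward the north (bearing 000°).
Geostrophic balance: in the Southern Hemisphere the Coriolis force deflects motion to the left, so the geostrophic wind blows 90° to the left of the pressure-gradient force (low pressure on the right).
Rotating 000° by 90° counterclockwise gives 270° — the wind blows toward the west.

270°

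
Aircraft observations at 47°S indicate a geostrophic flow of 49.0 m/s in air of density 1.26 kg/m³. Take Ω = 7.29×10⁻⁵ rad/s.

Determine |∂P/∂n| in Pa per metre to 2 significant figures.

Coriolis parameter at 47°S:
f = 2Ω sin φ = 2 × 7.29×10⁻⁵ × sin 47° = 1.07×10⁻⁴ s⁻¹
Geostrophic balance rearranged: |∂P/∂n| = f ρ V_g
|∂P/∂n| = 1.07×10⁻⁴ × 1.26 × 49.0 = 6.58×10⁻³ Pa/m

6.6×10⁻³ Pa/m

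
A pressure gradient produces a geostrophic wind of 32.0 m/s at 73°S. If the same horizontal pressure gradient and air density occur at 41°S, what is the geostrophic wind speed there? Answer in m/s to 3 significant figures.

With the same pressure gradient and density, V_g ∝ 1/f ∝ 1/sin φ.
V₂ = V₁ · sin φ₁ / sin φ₂ = 32.0 × sin 73° / sin 41°
V₂ = 32.0 × 0.9563/0.6561 = 46.6 m/s

46.6 m/s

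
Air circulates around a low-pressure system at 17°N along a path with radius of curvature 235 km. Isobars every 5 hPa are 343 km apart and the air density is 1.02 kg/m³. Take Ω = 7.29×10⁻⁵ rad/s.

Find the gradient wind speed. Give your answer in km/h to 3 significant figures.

50.4 km/h

Coriolis parameter at 17°N:
f = 2Ω sin φ = 2 × 7.29×10⁻⁵ × sin 17° = 4.26×10⁻⁵ s⁻¹
Pressure gradient: |∂P/∂n| = 500 Pa / 343000 m = 1.46×10⁻³ Pa/m
Geostrophic speed: V_g = |∂P/∂n|/(fρ) = 1.46×10⁻³/(4.26×10⁻⁵ × 1.02) = 33.5 m/s
Around a low, centrifugal force acts outward with Coriolis, so pressure-gradient force balances both:
(1/ρ)|∂P/∂n| = fV + V²/R  →  V² + fR·V − fR·V_g = 0
With fR = 4.26×10⁻⁵ × 235×10³ m = 10.0 m/s:
V = [−fR + √((fR)² + 4 fR V_g)]/2 = [−10.0 + √(10.0² + 4×10.0×33.5)]/2 = 14 m/s
Subgeostrophic (V < V_g = 33.5 m/s), as expected around a low.
Converting: 14 m/s × 3.6 = 50.4 km/h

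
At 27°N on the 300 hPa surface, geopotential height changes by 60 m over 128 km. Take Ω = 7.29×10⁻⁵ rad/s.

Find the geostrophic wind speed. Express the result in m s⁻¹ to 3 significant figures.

69.5 m s⁻¹

Coriolis parameter at 27°N:
f = 2Ω sin φ = 2 × 7.29×10⁻⁵ × sin 27° = 6.62×10⁻⁵ s⁻¹
Height gradient: |∂Z/∂n| = 60 m / 128000 m = 4.69×10⁻⁴
On a pressure surface, geostrophic balance gives V_g = (g/f)|∂Z/∂n|:
V_g = 9.81 × 4.69×10⁻⁴ / 6.62×10⁻⁵ = 69.5 m/s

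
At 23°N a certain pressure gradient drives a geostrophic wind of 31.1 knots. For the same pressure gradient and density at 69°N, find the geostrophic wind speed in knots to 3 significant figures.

With the same pressure gradient and density, V_g ∝ 1/f ∝ 1/sin φ.
V₂ = V₁ · sin φ₁ / sin φ₂ = 31.1 × sin 23° / sin 69°
V₂ = 31.1 × 0.3907/0.9336 = 13.0 knots

13.0 knots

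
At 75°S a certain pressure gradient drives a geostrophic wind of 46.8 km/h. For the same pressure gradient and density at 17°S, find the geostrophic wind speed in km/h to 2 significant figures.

150 km/h

With the same pressure gradient and density, V_g ∝ 1/f ∝ 1/sin φ.
V₂ = V₁ · sin φ₁ / sin φ₂ = 46.8 × sin 75° / sin 17°
V₂ = 46.8 × 0.9659/0.2924 = 150 km/h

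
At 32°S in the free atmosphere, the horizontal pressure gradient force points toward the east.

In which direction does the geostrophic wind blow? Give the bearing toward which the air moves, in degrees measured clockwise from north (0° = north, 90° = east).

The pressure-gradient force points toward the east (bearing 090°).
Geostrophic balance: in the Southern Hemisphere the Coriolis force deflects motion to the left, so the geostrophic wind blows 90° to the left of the pressure-gradient force (low pressure on the right).
Rotating 090° by 90° counterclockwise gives 000° — the wind blows toward the north.

000°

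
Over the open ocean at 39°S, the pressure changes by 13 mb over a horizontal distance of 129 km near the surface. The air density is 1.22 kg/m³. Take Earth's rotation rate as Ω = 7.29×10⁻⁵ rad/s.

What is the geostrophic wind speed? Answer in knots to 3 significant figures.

Coriolis parameter at 39°S:
f = 2Ω sin φ = 2 × 7.29×10⁻⁵ × sin 39° = 9.18×10⁻⁵ s⁻¹
Pressure gradient: |∂P/∂n| = 1300 Pa / 129000 m = 1.01×10⁻² Pa/m
Geostrophic balance (pressure-gradient force = Coriolis force):
V_g = (1/(fρ)) |∂P/∂n| = 1.01×10⁻² / (9.18×10⁻⁵ × 1.22) = 90.0 m/s
Converting: 90.0 m/s × 1.944 = 175 knots

175 knots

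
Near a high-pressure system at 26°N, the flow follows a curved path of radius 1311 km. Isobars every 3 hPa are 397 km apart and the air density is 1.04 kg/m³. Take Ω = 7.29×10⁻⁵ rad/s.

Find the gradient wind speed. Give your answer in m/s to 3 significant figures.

13.6 m/s

Coriolis parameter at 26°N:
f = 2Ω sin φ = 2 × 7.29×10⁻⁵ × sin 26° = 6.39×10⁻⁵ s⁻¹
Pressure gradient: |∂P/∂n| = 300 Pa / 397000 m = 7.56×10⁻⁴ Pa/m
Geostrophic speed: V_g = |∂P/∂n|/(fρ) = 7.56×10⁻⁴/(6.39×10⁻⁵ × 1.04) = 11.4 m/s
Around a high, pressure-gradient force acts outward with centrifugal, so Coriolis balances both:
fV = (1/ρ)|∂P/∂n| + V²/R  →  V² − fR·V + fR·V_g = 0
With fR = 6.39×10⁻⁵ × 1311×10³ m = 83.8 m/s:
V = [fR − √((fR)² − 4 fR V_g)]/2 = [83.8 − √(83.8² − 4×83.8×11.4)]/2 = 13.6 m/s
Supergeostrophic (V > V_g = 11.4 m/s), as expected around a high.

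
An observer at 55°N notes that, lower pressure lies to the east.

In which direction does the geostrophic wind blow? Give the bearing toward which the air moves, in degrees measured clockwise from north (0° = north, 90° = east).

180°

The pressure-gradient force points toward the east (bearing 090°).
Geostrophic balance: in the Northern Hemisphere the Coriolis force deflects motion to the right, so the geostrophic wind blows 90° to the right of the pressure-gradient force (low pressure on the left).
Rotating 090° by 90° clockwise gives 180° — the wind blows toward the south.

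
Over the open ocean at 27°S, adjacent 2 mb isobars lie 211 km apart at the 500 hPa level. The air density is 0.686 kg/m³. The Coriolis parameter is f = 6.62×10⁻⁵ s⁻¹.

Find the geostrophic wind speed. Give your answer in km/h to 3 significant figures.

Pressure gradient: |∂P/∂n| = 200 Pa / 211000 m = 9.48×10⁻⁴ Pa/m
Geostrophic balance (pressure-gradient force = Coriolis force):
V_g = (1/(fρ)) |∂P/∂n| = 9.48×10⁻⁴ / (6.62×10⁻⁵ × 0.686) = 20.9 m/s
Converting: 20.9 m/s × 3.6 = 75.1 km/h

75.1 km/h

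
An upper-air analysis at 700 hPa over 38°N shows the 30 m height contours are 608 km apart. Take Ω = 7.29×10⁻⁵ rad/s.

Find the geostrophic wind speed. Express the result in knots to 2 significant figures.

10 knots

Coriolis parameter at 38°N:
f = 2Ω sin φ = 2 × 7.29×10⁻⁵ × sin 38° = 8.98×10⁻⁵ s⁻¹
Height gradient: |∂Z/∂n| = 30 m / 608000 m = 4.93×10⁻⁵
On a pressure surface, geostrophic balance gives V_g = (g/f)|∂Z/∂n|:
V_g = 9.81 × 4.93×10⁻⁵ / 8.98×10⁻⁵ = 5.39 m/s
Converting: 5.39 m/s × 1.944 = 10 knots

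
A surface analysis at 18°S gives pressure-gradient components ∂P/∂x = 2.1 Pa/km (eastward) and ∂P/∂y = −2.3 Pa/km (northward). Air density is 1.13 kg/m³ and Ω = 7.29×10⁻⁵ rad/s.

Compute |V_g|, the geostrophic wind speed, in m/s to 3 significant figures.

Coriolis parameter at 18°S:
f = 2Ω sin φ = 2 × 7.29×10⁻⁵ × sin 18° = 4.51×10⁻⁵ s⁻¹
In the Southern Hemisphere f is negative: f = −4.51×10⁻⁵ s⁻¹.
Component geostrophic relations (x east, y north):
u_g = −(1/(fρ)) ∂P/∂y,  v_g = (1/(fρ)) ∂P/∂x
u_g = −(−2.3×10⁻³)/(−4.51×10⁻⁵ × 1.13) = −45.2 m/s;  v_g = (2.1×10⁻³)/(−4.51×10⁻⁵ × 1.13) = −41.2 m/s
|V_g| = √(u_g² + v_g²) = 61.2 m/s

61.2 m/s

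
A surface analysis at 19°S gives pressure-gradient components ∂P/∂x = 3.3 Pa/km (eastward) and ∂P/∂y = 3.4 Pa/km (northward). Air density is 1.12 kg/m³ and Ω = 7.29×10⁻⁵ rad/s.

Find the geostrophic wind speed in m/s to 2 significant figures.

89 m/s

Coriolis parameter at 19°S:
f = 2Ω sin φ = 2 × 7.29×10⁻⁵ × sin 19° = 4.75×10⁻⁵ s⁻¹
In the Southern Hemisphere f is negative: f = −4.75×10⁻⁵ s⁻¹.
Component geostrophic relations (x east, y north):
u_g = −(1/(fρ)) ∂P/∂y,  v_g = (1/(fρ)) ∂P/∂x
u_g = −(3.4×10⁻³)/(−4.75×10⁻⁵ × 1.12) = 64.0 m/s;  v_g = (3.3×10⁻³)/(−4.75×10⁻⁵ × 1.12) = −62.1 m/s
|V_g| = √(u_g² + v_g²) = 89.1 m/s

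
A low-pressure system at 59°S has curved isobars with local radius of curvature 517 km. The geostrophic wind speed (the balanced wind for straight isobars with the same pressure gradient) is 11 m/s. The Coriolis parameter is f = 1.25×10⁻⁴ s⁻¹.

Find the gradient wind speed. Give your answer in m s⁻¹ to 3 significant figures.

9.58 m s⁻¹

Around a low, centrifugal force acts outward with Coriolis, so pressure-gradient force balances both:
(1/ρ)|∂P/∂n| = fV + V²/R  →  V² + fR·V − fR·V_g = 0
With fR = 1.25×10⁻⁴ × 517×10³ m = 64.6 m/s:
V = [−fR + √((fR)² + 4 fR V_g)]/2 = [−64.6 + √(64.6² + 4×64.6×11)]/2 = 9.58 m/s
Subgeostrophic (V < V_g = 11 m/s), as expected around a low.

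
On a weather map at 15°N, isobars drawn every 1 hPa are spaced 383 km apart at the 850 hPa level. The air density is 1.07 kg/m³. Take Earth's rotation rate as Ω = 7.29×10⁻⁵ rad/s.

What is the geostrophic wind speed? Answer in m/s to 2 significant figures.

6.5 m/s

Coriolis parameter at 15°N:
f = 2Ω sin φ = 2 × 7.29×10⁻⁵ × sin 15° = 3.77×10⁻⁵ s⁻¹
Pressure gradient: |∂P/∂n| = 100 Pa / 383000 m = 2.61×10⁻⁴ Pa/m
Geostrophic balance (pressure-gradient force = Coriolis force):
V_g = (1/(fρ)) |∂P/∂n| = 2.61×10⁻⁴ / (3.77×10⁻⁵ × 1.07) = 6.47 m/s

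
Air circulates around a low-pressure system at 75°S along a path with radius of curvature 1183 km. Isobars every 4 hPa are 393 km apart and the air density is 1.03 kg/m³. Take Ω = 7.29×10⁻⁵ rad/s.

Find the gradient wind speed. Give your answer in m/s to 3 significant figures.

Coriolis parameter at 75°S:
f = 2Ω sin φ = 2 × 7.29×10⁻⁵ × sin 75° = 1.41×10⁻⁴ s⁻¹
Pressure gradient: |∂P/∂n| = 400 Pa / 393000 m = 1.02×10⁻³ Pa/m
Geostrophic speed: V_g = |∂P/∂n|/(fρ) = 1.02×10⁻³/(1.41×10⁻⁴ × 1.03) = 7.02 m/s
Around a low, centrifugal force acts outward with Coriolis, so pressure-gradient force balances both:
(1/ρ)|∂P/∂n| = fV + V²/R  →  V² + fR·V − fR·V_g = 0
With fR = 1.41×10⁻⁴ × 1183×10³ m = 167 m/s:
V = [−fR + √((fR)² + 4 fR V_g)]/2 = [−167 + √(167² + 4×167×7.02)]/2 = 6.74 m/s
Subgeostrophic (V < V_g = 7.02 m/s), as expected around a low.

6.74 m/s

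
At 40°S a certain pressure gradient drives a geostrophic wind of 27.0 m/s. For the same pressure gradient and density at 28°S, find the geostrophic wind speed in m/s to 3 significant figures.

37.0 m/s

With the same pressure gradient and density, V_g ∝ 1/f ∝ 1/sin φ.
V₂ = V₁ · sin φ₁ / sin φ₂ = 27.0 × sin 40° / sin 28°
V₂ = 27.0 × 0.6428/0.4695 = 37.0 m/s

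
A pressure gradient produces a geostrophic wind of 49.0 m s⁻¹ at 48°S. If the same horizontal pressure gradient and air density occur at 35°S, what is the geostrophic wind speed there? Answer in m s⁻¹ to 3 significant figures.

63.5 m s⁻¹

With the same pressure gradient and density, V_g ∝ 1/f ∝ 1/sin φ.
V₂ = V₁ · sin φ₁ / sin φ₂ = 49.0 × sin 48° / sin 35°
V₂ = 49.0 × 0.7431/0.5736 = 63.5 m s⁻¹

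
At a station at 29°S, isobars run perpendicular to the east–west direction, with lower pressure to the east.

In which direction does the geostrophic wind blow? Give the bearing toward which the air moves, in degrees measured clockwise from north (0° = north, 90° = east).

The pressure-gradient force points toward the east (bearing 090°).
Geostrophic balance: in the Southern Hemisphere the Coriolis force deflects motion to the left, so the geostrophic wind blows 90° to the left of the pressure-gradient force (low pressure on the right).
Rotating 090° by 90° counterclockwise gives 000° — the wind blows toward the north.

000°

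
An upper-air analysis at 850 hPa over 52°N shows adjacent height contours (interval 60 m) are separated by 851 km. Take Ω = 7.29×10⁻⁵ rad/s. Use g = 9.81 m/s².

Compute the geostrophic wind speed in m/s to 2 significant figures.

Coriolis parameter at 52°N:
f = 2Ω sin φ = 2 × 7.29×10⁻⁵ × sin 52° = 1.15×10⁻⁴ s⁻¹
Height gradient: |∂Z/∂n| = 60 m / 851000 m = 7.05×10⁻⁵
On a pressure surface, geostrophic balance gives V_g = (g/f)|∂Z/∂n|:
V_g = 9.81 × 7.05×10⁻⁵ / 1.15×10⁻⁴ = 6.02 m/s

6.0 m/s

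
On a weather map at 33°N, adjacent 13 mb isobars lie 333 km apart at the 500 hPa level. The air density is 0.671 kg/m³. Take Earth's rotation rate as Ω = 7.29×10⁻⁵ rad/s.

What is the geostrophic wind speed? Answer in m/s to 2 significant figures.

Coriolis parameter at 33°N:
f = 2Ω sin φ = 2 × 7.29×10⁻⁵ × sin 33° = 7.94×10⁻⁵ s⁻¹
Pressure gradient: |∂P/∂n| = 1300 Pa / 333000 m = 3.90×10⁻³ Pa/m
Geostrophic balance (pressure-gradient force = Coriolis force):
V_g = (1/(fρ)) |∂P/∂n| = 3.90×10⁻³ / (7.94×10⁻⁵ × 0.671) = 73.3 m/s

73 m/s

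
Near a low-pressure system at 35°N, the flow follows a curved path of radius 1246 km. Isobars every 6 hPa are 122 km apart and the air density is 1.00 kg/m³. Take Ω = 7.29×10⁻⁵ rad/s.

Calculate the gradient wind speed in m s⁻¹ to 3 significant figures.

Coriolis parameter at 35°N:
f = 2Ω sin φ = 2 × 7.29×10⁻⁵ × sin 35° = 8.36×10⁻⁵ s⁻¹
Pressure gradient: |∂P/∂n| = 600 Pa / 122000 m = 4.92×10⁻³ Pa/m
Geostrophic speed: V_g = |∂P/∂n|/(fρ) = 4.92×10⁻³/(8.36×10⁻⁵ × 1.00) = 58.8 m/s
Around a low, centrifugal force acts outward with Coriolis, so pressure-gradient force balances both:
(1/ρ)|∂P/∂n| = fV + V²/R  →  V² + fR·V − fR·V_g = 0
With fR = 8.36×10⁻⁵ × 1246×10³ m = 104 m/s:
V = [−fR + √((fR)² + 4 fR V_g)]/2 = [−104 + √(104² + 4×104×58.8)]/2 = 41.9 m/s
Subgeostrophic (V < V_g = 58.8 m/s), as expected around a low.

41.9 m s⁻¹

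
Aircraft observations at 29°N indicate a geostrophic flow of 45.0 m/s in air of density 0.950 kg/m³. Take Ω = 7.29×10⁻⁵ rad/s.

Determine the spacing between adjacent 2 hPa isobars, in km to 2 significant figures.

Coriolis parameter at 29°N:
f = 2Ω sin φ = 2 × 7.29×10⁻⁵ × sin 29° = 7.07×10⁻⁵ s⁻¹
Geostrophic balance rearranged: |∂P/∂n| = f ρ V_g
|∂P/∂n| = 7.07×10⁻⁵ × 0.950 × 45.0 = 3.02×10⁻³ Pa/m
Isobar spacing: Δn = ΔP/|∂P/∂n| = 200 Pa / 3.02×10⁻³ Pa/m = 66186 m ≈ 66 km

66 km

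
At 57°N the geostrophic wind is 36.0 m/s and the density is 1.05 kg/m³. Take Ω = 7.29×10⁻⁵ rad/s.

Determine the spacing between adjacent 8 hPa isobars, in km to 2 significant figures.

170 km

Coriolis parameter at 57°N:
f = 2Ω sin φ = 2 × 7.29×10⁻⁵ × sin 57° = 1.22×10⁻⁴ s⁻¹
Geostrophic balance rearranged: |∂P/∂n| = f ρ V_g
|∂P/∂n| = 1.22×10⁻⁴ × 1.05 × 36.0 = 4.62×10⁻³ Pa/m
Isobar spacing: Δn = ΔP/|∂P/∂n| = 800 Pa / 4.62×10⁻³ Pa/m = 173081 m ≈ 170 km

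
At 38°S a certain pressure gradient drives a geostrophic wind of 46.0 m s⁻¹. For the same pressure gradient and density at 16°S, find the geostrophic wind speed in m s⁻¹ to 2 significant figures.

100 m s⁻¹

With the same pressure gradient and density, V_g ∝ 1/f ∝ 1/sin φ.
V₂ = V₁ · sin φ₁ / sin φ₂ = 46.0 × sin 38° / sin 16°
V₂ = 46.0 × 0.6157/0.2756 = 100 m s⁻¹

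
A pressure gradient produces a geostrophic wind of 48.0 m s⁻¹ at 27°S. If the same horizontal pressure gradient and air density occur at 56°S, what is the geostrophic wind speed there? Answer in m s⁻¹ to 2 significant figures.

26 m s⁻¹

With the same pressure gradient and density, V_g ∝ 1/f ∝ 1/sin φ.
V₂ = V₁ · sin φ₁ / sin φ₂ = 48.0 × sin 27° / sin 56°
V₂ = 48.0 × 0.4540/0.8290 = 26 m s⁻¹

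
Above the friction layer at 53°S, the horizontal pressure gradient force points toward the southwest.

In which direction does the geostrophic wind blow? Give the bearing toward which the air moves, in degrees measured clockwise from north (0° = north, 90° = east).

The pressure-gradient force points toward the southwest (bearing 225°).
Geostrophic balance: in the Southern Hemisphere the Coriolis force deflects motion to the left, so the geostrophic wind blows 90° to the left of the pressure-gradient force (low pressure on the right).
Rotating 225° by 90° counterclockwise gives 135° — the wind blows toward the southeast.

135°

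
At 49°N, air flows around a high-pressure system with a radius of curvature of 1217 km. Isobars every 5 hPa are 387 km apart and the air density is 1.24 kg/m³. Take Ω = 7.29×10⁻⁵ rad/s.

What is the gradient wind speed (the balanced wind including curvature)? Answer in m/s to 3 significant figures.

Coriolis parameter at 49°N:
f = 2Ω sin φ = 2 × 7.29×10⁻⁵ × sin 49° = 1.10×10⁻⁴ s⁻¹
Pressure gradient: |∂P/∂n| = 500 Pa / 387000 m = 1.29×10⁻³ Pa/m
Geostrophic speed: V_g = |∂P/∂n|/(fρ) = 1.29×10⁻³/(1.10×10⁻⁴ × 1.24) = 9.47 m/s
Around a high, pressure-gradient force acts outward with centrifugal, so Coriolis balances both:
fV = (1/ρ)|∂P/∂n| + V²/R  →  V² − fR·V + fR·V_g = 0
With fR = 1.10×10⁻⁴ × 1217×10³ m = 134 m/s:
V = [fR − √((fR)² − 4 fR V_g)]/2 = [134 − √(134² − 4×134×9.47)]/2 = 10.3 m/s
Supergeostrophic (V > V_g = 9.47 m/s), as expected around a high.

10.3 m/s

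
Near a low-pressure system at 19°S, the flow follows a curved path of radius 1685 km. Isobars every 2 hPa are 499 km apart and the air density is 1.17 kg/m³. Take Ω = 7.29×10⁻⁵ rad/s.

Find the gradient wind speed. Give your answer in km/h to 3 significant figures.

Coriolis parameter at 19°S:
f = 2Ω sin φ = 2 × 7.29×10⁻⁵ × sin 19° = 4.75×10⁻⁵ s⁻¹
Pressure gradient: |∂P/∂n| = 200 Pa / 499000 m = 4.01×10⁻⁴ Pa/m
Geostrophic speed: V_g = |∂P/∂n|/(fρ) = 4.01×10⁻⁴/(4.75×10⁻⁵ × 1.17) = 7.22 m/s
Around a low, centrifugal force acts outward with Coriolis, so pressure-gradient force balances both:
(1/ρ)|∂P/∂n| = fV + V²/R  →  V² + fR·V − fR·V_g = 0
With fR = 4.75×10⁻⁵ × 1685×10³ m = 80.0 m/s:
V = [−fR + √((fR)² + 4 fR V_g)]/2 = [−80.0 + √(80.0² + 4×80.0×7.22)]/2 = 6.66 m/s
Subgeostrophic (V < V_g = 7.22 m/s), as expected around a low.
Converting: 6.66 m/s × 3.6 = 24.0 km/h

24.0 km/h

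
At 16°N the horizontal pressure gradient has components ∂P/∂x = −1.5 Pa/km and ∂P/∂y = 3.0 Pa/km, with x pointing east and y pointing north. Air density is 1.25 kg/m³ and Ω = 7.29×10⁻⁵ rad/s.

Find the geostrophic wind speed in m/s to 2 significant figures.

67 m/s

Coriolis parameter at 16°N:
f = 2Ω sin φ = 2 × 7.29×10⁻⁵ × sin 16° = 4.02×10⁻⁵ s⁻¹
Component geostrophic relations (x east, y north):
u_g = −(1/(fρ)) ∂P/∂y,  v_g = (1/(fρ)) ∂P/∂x
u_g = −(3.0×10⁻³)/(4.02×10⁻⁵ × 1.25) = −59.7 m/s;  v_g = (−1.5×10⁻³)/(4.02×10⁻⁵ × 1.25) = −29.9 m/s
|V_g| = √(u_g² + v_g²) = 66.8 m/s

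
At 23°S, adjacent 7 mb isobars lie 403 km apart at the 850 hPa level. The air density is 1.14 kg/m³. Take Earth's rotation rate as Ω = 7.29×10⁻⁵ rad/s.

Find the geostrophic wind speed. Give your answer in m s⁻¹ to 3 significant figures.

26.7 m s⁻¹

Coriolis parameter at 23°S:
f = 2Ω sin φ = 2 × 7.29×10⁻⁵ × sin 23° = 5.70×10⁻⁵ s⁻¹
Pressure gradient: |∂P/∂n| = 700 Pa / 403000 m = 1.74×10⁻³ Pa/m
Geostrophic balance (pressure-gradient force = Coriolis force):
V_g = (1/(fρ)) |∂P/∂n| = 1.74×10⁻³ / (5.70×10⁻⁵ × 1.14) = 26.7 m/s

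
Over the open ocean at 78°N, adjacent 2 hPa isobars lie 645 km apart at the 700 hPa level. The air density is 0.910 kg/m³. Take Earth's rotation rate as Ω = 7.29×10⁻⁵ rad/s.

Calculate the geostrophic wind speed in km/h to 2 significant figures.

Coriolis parameter at 78°N:
f = 2Ω sin φ = 2 × 7.29×10⁻⁵ × sin 78° = 1.43×10⁻⁴ s⁻¹
Pressure gradient: |∂P/∂n| = 200 Pa / 645000 m = 3.10×10⁻⁴ Pa/m
Geostrophic balance (pressure-gradient force = Coriolis force):
V_g = (1/(fρ)) |∂P/∂n| = 3.10×10⁻⁴ / (1.43×10⁻⁴ × 0.910) = 2.39 m/s
Converting: 2.39 m/s × 3.6 = 8.6 km/h

8.6 km/h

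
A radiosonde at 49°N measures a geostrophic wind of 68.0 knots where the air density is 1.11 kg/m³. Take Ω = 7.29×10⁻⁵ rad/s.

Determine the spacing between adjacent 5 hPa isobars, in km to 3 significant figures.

Coriolis parameter at 49°N:
f = 2Ω sin φ = 2 × 7.29×10⁻⁵ × sin 49° = 1.10×10⁻⁴ s⁻¹
Wind speed in SI: 68.0 knots = 35.0 m/s
Geostrophic balance rearranged: |∂P/∂n| = f ρ V_g
|∂P/∂n| = 1.10×10⁻⁴ × 1.11 × 35.0 = 4.27×10⁻³ Pa/m
Isobar spacing: Δn = ΔP/|∂P/∂n| = 500 Pa / 4.27×10⁻³ Pa/m = 117021 m ≈ 117 km

117 km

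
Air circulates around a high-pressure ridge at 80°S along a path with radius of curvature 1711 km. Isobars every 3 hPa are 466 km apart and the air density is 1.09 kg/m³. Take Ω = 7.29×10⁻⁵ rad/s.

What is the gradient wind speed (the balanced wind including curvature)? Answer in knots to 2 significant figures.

8.1 knots

Coriolis parameter at 80°S:
f = 2Ω sin φ = 2 × 7.29×10⁻⁵ × sin 80° = 1.44×10⁻⁴ s⁻¹
Pressure gradient: |∂P/∂n| = 300 Pa / 466000 m = 6.44×10⁻⁴ Pa/m
Geostrophic speed: V_g = |∂P/∂n|/(fρ) = 6.44×10⁻⁴/(1.44×10⁻⁴ × 1.09) = 4.11 m/s
Around a high, pressure-gradient force acts outward with centrifugal, so Coriolis balances both:
fV = (1/ρ)|∂P/∂n| + V²/R  →  V² − fR·V + fR·V_g = 0
With fR = 1.44×10⁻⁴ × 1711×10³ m = 246 m/s:
V = [fR − √((fR)² − 4 fR V_g)]/2 = [246 − √(246² − 4×246×4.11)]/2 = 4.18 m/s
Supergeostrophic (V > V_g = 4.11 m/s), as expected around a high.
Converting: 4.18 m/s × 1.944 = 8.1 knots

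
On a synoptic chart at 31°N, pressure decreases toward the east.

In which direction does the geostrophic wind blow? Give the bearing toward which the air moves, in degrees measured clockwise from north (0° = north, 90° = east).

The pressure-gradient force points toward the east (bearing 090°).
Geostrophic balance: in the Northern Hemisphere the Coriolis force deflects motion to the right, so the geostrophic wind blows 90° to the right of the pressure-gradient force (low pressure on the left).
Rotating 090° by 90° clockwise gives 180° — the wind blows toward the south.

180°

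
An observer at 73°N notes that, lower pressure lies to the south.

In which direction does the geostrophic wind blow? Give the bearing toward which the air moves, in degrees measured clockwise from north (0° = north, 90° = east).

270°

The pressure-gradient force points toward the south (bearing 180°).
Geostrophic balance: in the Northern Hemisphere the Coriolis force deflects motion to the right, so the geostrophic wind blows 90° to the right of the pressure-gradient force (low pressure on the left).
Rotating 180° by 90° clockwise gives 270° — the wind blows toward the west.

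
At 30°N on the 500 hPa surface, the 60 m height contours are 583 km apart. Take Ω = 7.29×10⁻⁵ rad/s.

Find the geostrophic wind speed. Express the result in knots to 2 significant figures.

27 knots

Coriolis parameter at 30°N:
f = 2Ω sin φ = 2 × 7.29×10⁻⁵ × sin 30° = 7.29×10⁻⁵ s⁻¹
Height gradient: |∂Z/∂n| = 60 m / 583000 m = 1.03×10⁻⁴
On a pressure surface, geostrophic balance gives V_g = (g/f)|∂Z/∂n|:
V_g = 9.81 × 1.03×10⁻⁴ / 7.29×10⁻⁵ = 13.8 m/s
Converting: 13.8 m/s × 1.944 = 27 knots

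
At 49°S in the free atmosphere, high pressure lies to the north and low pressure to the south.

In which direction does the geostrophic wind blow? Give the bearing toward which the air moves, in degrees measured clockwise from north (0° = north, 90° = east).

The pressure-gradient force points toward the south (bearing 180°).
Geostrophic balance: in the Southern Hemisphere the Coriolis force deflects motion to the left, so the geostrophic wind blows 90° to the left of the pressure-gradient force (low pressure on the right).
Rotating 180° by 90° counterclockwise gives 090° — the wind blows toward the east.

090°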